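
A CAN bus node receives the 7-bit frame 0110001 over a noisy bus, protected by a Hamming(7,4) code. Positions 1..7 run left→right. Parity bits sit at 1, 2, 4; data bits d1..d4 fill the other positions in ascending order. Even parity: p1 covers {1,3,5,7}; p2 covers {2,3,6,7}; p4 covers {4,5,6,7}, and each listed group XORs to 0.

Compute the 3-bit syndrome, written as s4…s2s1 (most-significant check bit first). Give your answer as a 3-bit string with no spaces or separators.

s1 (pos 1,3,5,7): 0⊕1⊕0⊕1 = 0
s2 (pos 2,3,6,7): 1⊕1⊕0⊕1 = 1
s4 (pos 4,5,6,7): 0⊕0⊕0⊕1 = 1
Syndrome s4…s1 = 110 → error at position 6.

110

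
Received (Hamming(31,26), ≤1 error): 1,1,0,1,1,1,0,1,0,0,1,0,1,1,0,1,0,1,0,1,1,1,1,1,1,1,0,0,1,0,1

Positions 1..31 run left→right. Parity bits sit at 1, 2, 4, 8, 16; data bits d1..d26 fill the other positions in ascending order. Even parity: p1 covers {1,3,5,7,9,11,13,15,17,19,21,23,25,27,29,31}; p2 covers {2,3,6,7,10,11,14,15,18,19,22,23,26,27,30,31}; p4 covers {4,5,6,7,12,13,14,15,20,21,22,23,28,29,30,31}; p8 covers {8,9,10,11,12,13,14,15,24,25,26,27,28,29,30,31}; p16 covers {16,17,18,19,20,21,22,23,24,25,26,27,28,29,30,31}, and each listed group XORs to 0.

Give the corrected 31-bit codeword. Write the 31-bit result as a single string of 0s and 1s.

1101110100101101010111111100100

s1 (pos 1,3,5,7,9,11,13,15,17,19,21,23,25,27,29,31): 1⊕0⊕1⊕0⊕0⊕1⊕1⊕0⊕0⊕0⊕1⊕1⊕1⊕0⊕1⊕1 = 1
s2 (pos 2,3,6,7,10,11,14,15,18,19,22,23,26,27,30,31): 1⊕0⊕1⊕0⊕0⊕1⊕1⊕0⊕1⊕0⊕1⊕1⊕1⊕0⊕0⊕1 = 1
s4 (pos 4,5,6,7,12,13,14,15,20,21,22,23,28,29,30,31): 1⊕1⊕1⊕0⊕0⊕1⊕1⊕0⊕1⊕1⊕1⊕1⊕0⊕1⊕0⊕1 = 1
s8 (pos 8,9,10,11,12,13,14,15,24,25,26,27,28,29,30,31): 1⊕0⊕0⊕1⊕0⊕1⊕1⊕0⊕1⊕1⊕1⊕0⊕0⊕1⊕0⊕1 = 1
s16 (pos 16,17,18,19,20,21,22,23,24,25,26,27,28,29,30,31): 1⊕0⊕1⊕0⊕1⊕1⊕1⊕1⊕1⊕1⊕1⊕0⊕0⊕1⊕0⊕1 = 1
Syndrome s16…s1 = 11111 → error at position 31.
Flip position 31: 1101110100101101010111111100101 → 1101110100101101010111111100100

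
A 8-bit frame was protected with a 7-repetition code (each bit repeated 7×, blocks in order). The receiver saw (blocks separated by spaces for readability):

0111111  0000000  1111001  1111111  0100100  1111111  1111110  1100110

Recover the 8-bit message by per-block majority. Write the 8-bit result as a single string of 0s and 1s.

10110111

Block 1 (0111111): 6 ones → 1
Block 2 (0000000): 0 ones → 0
Block 3 (1111001): 5 ones → 1
Block 4 (1111111): 7 ones → 1
Block 5 (0100100): 2 ones → 0
Block 6 (1111111): 7 ones → 1
Block 7 (1111110): 6 ones → 1
Block 8 (1100110): 4 ones → 1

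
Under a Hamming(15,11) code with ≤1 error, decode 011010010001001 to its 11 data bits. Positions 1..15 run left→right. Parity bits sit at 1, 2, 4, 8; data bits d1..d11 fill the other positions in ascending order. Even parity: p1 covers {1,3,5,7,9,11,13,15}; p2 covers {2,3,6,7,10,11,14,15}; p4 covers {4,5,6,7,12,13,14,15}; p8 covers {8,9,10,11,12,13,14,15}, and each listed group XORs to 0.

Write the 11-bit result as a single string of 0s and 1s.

s1 (pos 1,3,5,7,9,11,13,15): 0⊕1⊕1⊕0⊕0⊕0⊕0⊕1 = 1
s2 (pos 2,3,6,7,10,11,14,15): 1⊕1⊕0⊕0⊕0⊕0⊕0⊕1 = 1
s4 (pos 4,5,6,7,12,13,14,15): 0⊕1⊕0⊕0⊕1⊕0⊕0⊕1 = 1
s8 (pos 8,9,10,11,12,13,14,15): 1⊕0⊕0⊕0⊕1⊕0⊕0⊕1 = 1
Syndrome s8…s1 = 1111 → error at position 15.
Flip position 15: 011010010001001 → 011010010001000
Read data bits from positions 3,5,6,7,9,10,11,12,13,14,15: 11000001000

11000001000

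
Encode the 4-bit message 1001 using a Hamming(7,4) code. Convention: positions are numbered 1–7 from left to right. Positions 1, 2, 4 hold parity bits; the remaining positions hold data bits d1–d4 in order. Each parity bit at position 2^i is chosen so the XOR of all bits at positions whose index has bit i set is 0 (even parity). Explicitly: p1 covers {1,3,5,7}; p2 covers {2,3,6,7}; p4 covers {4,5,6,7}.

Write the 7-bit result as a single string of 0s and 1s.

0011001

Place data at non-parity positions: p1 p2 1 p4 0 0 1
p1 (pos 1,3,5,7): XOR of data positions = 1⊕0⊕1 = 0
p2 (pos 2,3,6,7): XOR of data positions = 1⊕0⊕1 = 0
p4 (pos 4,5,6,7): XOR of data positions = 0⊕0⊕1 = 1
Codeword: 0011001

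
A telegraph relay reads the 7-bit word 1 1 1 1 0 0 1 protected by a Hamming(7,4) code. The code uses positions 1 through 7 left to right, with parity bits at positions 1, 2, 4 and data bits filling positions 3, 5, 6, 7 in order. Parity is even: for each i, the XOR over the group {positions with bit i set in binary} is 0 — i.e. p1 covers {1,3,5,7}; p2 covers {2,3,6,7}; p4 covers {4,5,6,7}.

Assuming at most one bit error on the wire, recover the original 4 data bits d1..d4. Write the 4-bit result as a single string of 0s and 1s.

0001

s1 (pos 1,3,5,7): 1⊕1⊕0⊕1 = 1
s2 (pos 2,3,6,7): 1⊕1⊕0⊕1 = 1
s4 (pos 4,5,6,7): 1⊕0⊕0⊕1 = 0
Syndrome s4…s1 = 011 → error at position 3.
Flip position 3: 1111001 → 1101001
Read data bits from positions 3,5,6,7: 0001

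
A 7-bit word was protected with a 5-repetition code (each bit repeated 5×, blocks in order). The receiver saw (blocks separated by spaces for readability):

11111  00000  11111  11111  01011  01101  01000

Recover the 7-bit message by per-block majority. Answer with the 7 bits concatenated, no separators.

1011110

Block 1 (11111): 5 ones → 1
Block 2 (00000): 0 ones → 0
Block 3 (11111): 5 ones → 1
Block 4 (11111): 5 ones → 1
Block 5 (01011): 3 ones → 1
Block 6 (01101): 3 ones → 1
Block 7 (01000): 1 one → 0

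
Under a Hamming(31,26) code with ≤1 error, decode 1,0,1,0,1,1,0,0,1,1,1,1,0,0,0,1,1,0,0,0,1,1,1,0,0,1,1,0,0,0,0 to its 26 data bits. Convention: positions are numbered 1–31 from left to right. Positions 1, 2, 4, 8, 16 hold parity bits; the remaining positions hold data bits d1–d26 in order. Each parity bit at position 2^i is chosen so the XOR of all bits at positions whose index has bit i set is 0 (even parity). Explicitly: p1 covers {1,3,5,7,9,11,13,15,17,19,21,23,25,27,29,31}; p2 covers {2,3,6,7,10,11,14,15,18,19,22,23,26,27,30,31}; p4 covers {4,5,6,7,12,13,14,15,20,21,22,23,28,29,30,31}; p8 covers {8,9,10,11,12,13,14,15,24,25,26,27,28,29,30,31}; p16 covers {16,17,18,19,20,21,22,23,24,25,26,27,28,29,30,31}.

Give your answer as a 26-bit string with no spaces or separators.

s1 (pos 1,3,5,7,9,11,13,15,17,19,21,23,25,27,29,31): 1⊕1⊕1⊕0⊕1⊕1⊕0⊕0⊕1⊕0⊕1⊕1⊕0⊕1⊕0⊕0 = 1
s2 (pos 2,3,6,7,10,11,14,15,18,19,22,23,26,27,30,31): 0⊕1⊕1⊕0⊕1⊕1⊕0⊕0⊕0⊕0⊕1⊕1⊕1⊕1⊕0⊕0 = 0
s4 (pos 4,5,6,7,12,13,14,15,20,21,22,23,28,29,30,31): 0⊕1⊕1⊕0⊕1⊕0⊕0⊕0⊕0⊕1⊕1⊕1⊕0⊕0⊕0⊕0 = 0
s8 (pos 8,9,10,11,12,13,14,15,24,25,26,27,28,29,30,31): 0⊕1⊕1⊕1⊕1⊕0⊕0⊕0⊕0⊕0⊕1⊕1⊕0⊕0⊕0⊕0 = 0
s16 (pos 16,17,18,19,20,21,22,23,24,25,26,27,28,29,30,31): 1⊕1⊕0⊕0⊕0⊕1⊕1⊕1⊕0⊕0⊕1⊕1⊕0⊕0⊕0⊕0 = 1
Syndrome s16…s1 = 10001 → error at position 17.
Flip position 17: 1010110011110001100011100110000 → 1010110011110001000011100110000
Read data bits from positions 3,5,6,7,9,10,11,12,13,14,15,17,18,19,20,21,22,23,24,25,26,27,28,29,30,31: 11101111000000011100110000

11101111000000011100110000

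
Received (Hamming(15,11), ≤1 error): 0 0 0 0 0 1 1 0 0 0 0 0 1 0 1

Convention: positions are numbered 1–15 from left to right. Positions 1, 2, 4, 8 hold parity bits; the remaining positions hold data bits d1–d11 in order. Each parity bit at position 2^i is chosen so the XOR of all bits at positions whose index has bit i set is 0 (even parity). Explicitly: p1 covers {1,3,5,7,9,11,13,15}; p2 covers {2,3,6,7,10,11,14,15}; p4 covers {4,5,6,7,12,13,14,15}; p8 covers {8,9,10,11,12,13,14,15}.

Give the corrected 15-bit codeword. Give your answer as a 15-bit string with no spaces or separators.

s1 (pos 1,3,5,7,9,11,13,15): 0⊕0⊕0⊕1⊕0⊕0⊕1⊕1 = 1
s2 (pos 2,3,6,7,10,11,14,15): 0⊕0⊕1⊕1⊕0⊕0⊕0⊕1 = 1
s4 (pos 4,5,6,7,12,13,14,15): 0⊕0⊕1⊕1⊕0⊕1⊕0⊕1 = 0
s8 (pos 8,9,10,11,12,13,14,15): 0⊕0⊕0⊕0⊕0⊕1⊕0⊕1 = 0
Syndrome s8…s1 = 0011 → error at position 3.
Flip position 3: 000001100000101 → 001001100000101

001001100000101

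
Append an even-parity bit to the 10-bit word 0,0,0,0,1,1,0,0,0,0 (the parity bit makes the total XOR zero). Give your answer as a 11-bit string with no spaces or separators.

00001100000

XOR of the 10 data bits: 0⊕0⊕0⊕0⊕1⊕1⊕0⊕0⊕0⊕0 = 0
Parity bit = 0 (so all 11 bits XOR to 0).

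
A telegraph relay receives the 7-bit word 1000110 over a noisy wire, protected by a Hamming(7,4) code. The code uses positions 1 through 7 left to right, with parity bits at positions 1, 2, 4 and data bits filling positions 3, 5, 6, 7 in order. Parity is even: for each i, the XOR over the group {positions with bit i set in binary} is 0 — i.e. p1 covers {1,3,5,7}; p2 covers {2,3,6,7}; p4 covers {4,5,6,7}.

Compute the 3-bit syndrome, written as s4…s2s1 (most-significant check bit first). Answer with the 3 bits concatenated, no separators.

010

s1 (pos 1,3,5,7): 1⊕0⊕1⊕0 = 0
s2 (pos 2,3,6,7): 0⊕0⊕1⊕0 = 1
s4 (pos 4,5,6,7): 0⊕1⊕1⊕0 = 0
Syndrome s4…s1 = 010 → error at position 2.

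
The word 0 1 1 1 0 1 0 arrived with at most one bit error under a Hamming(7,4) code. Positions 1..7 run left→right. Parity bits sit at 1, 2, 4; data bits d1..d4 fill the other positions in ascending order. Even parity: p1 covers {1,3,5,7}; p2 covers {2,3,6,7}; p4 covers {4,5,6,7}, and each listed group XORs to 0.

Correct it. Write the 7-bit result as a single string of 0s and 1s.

0101010

s1 (pos 1,3,5,7): 0⊕1⊕0⊕0 = 1
s2 (pos 2,3,6,7): 1⊕1⊕1⊕0 = 1
s4 (pos 4,5,6,7): 1⊕0⊕1⊕0 = 0
Syndrome s4…s1 = 011 → error at position 3.
Flip position 3: 0111010 → 0101010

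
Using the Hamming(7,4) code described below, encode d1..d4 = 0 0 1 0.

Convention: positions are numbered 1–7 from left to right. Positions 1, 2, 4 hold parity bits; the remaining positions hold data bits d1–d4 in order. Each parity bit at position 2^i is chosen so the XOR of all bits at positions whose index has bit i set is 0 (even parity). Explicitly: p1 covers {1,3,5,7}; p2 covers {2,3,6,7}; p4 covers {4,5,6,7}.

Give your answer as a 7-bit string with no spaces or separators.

0101010

Place data at non-parity positions: p1 p2 0 p4 0 1 0
p1 (pos 1,3,5,7): XOR of data positions = 0⊕0⊕0 = 0
p2 (pos 2,3,6,7): XOR of data positions = 0⊕1⊕0 = 1
p4 (pos 4,5,6,7): XOR of data positions = 0⊕1⊕0 = 1
Codeword: 0101010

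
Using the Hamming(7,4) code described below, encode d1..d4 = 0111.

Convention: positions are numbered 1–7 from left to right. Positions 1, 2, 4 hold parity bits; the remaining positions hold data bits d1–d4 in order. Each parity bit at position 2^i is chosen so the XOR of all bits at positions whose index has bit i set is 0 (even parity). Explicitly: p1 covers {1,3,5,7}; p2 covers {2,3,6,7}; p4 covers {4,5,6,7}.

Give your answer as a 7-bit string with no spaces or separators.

0001111

Place data at non-parity positions: p1 p2 0 p4 1 1 1
p1 (pos 1,3,5,7): XOR of data positions = 0⊕1⊕1 = 0
p2 (pos 2,3,6,7): XOR of data positions = 0⊕1⊕1 = 0
p4 (pos 4,5,6,7): XOR of data positions = 1⊕1⊕1 = 1
Codeword: 0001111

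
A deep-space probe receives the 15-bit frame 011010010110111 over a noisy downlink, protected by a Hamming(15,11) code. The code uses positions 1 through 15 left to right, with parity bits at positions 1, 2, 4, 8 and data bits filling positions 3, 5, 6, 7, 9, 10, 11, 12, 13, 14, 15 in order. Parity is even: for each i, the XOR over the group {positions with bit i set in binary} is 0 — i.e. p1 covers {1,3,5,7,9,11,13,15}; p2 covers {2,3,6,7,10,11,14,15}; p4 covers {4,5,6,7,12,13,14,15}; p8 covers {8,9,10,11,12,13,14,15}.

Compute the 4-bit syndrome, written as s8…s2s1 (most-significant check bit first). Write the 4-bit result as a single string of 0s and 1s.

s1 (pos 1,3,5,7,9,11,13,15): 0⊕1⊕1⊕0⊕0⊕1⊕1⊕1 = 1
s2 (pos 2,3,6,7,10,11,14,15): 1⊕1⊕0⊕0⊕1⊕1⊕1⊕1 = 0
s4 (pos 4,5,6,7,12,13,14,15): 0⊕1⊕0⊕0⊕0⊕1⊕1⊕1 = 0
s8 (pos 8,9,10,11,12,13,14,15): 1⊕0⊕1⊕1⊕0⊕1⊕1⊕1 = 0
Syndrome s8…s1 = 0001 → error at position 1.

0001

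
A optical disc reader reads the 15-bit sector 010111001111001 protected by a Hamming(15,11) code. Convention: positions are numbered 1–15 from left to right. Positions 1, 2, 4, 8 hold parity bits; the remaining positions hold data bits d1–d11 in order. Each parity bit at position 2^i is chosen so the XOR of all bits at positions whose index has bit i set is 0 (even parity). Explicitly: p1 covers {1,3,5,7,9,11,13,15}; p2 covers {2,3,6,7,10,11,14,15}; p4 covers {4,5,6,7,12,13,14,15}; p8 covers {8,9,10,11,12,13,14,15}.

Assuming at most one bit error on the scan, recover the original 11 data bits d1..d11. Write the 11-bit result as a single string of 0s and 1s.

s1 (pos 1,3,5,7,9,11,13,15): 0⊕0⊕1⊕0⊕1⊕1⊕0⊕1 = 0
s2 (pos 2,3,6,7,10,11,14,15): 1⊕0⊕1⊕0⊕1⊕1⊕0⊕1 = 1
s4 (pos 4,5,6,7,12,13,14,15): 1⊕1⊕1⊕0⊕1⊕0⊕0⊕1 = 1
s8 (pos 8,9,10,11,12,13,14,15): 0⊕1⊕1⊕1⊕1⊕0⊕0⊕1 = 1
Syndrome s8…s1 = 1110 → error at position 14.
Flip position 14: 010111001111001 → 010111001111011
Read data bits from positions 3,5,6,7,9,10,11,12,13,14,15: 01101111011

01101111011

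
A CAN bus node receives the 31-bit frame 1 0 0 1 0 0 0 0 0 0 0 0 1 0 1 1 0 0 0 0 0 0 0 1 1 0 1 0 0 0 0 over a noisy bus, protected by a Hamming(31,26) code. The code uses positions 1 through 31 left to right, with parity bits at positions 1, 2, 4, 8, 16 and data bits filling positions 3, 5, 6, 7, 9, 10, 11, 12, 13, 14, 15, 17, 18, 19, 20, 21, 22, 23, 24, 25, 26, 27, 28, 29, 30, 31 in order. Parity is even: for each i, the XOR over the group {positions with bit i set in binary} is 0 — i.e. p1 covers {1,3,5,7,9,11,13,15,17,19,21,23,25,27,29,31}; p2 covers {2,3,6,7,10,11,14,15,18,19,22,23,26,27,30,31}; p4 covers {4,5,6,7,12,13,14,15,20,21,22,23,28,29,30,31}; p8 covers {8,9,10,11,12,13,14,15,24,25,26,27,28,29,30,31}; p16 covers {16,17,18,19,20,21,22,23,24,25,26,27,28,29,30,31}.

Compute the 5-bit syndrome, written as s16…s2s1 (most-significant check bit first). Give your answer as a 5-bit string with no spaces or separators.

s1 (pos 1,3,5,7,9,11,13,15,17,19,21,23,25,27,29,31): 1⊕0⊕0⊕0⊕0⊕0⊕1⊕1⊕0⊕0⊕0⊕0⊕1⊕1⊕0⊕0 = 1
s2 (pos 2,3,6,7,10,11,14,15,18,19,22,23,26,27,30,31): 0⊕0⊕0⊕0⊕0⊕0⊕0⊕1⊕0⊕0⊕0⊕0⊕0⊕1⊕0⊕0 = 0
s4 (pos 4,5,6,7,12,13,14,15,20,21,22,23,28,29,30,31): 1⊕0⊕0⊕0⊕0⊕1⊕0⊕1⊕0⊕0⊕0⊕0⊕0⊕0⊕0⊕0 = 1
s8 (pos 8,9,10,11,12,13,14,15,24,25,26,27,28,29,30,31): 0⊕0⊕0⊕0⊕0⊕1⊕0⊕1⊕1⊕1⊕0⊕1⊕0⊕0⊕0⊕0 = 1
s16 (pos 16,17,18,19,20,21,22,23,24,25,26,27,28,29,30,31): 1⊕0⊕0⊕0⊕0⊕0⊕0⊕0⊕1⊕1⊕0⊕1⊕0⊕0⊕0⊕0 = 0
Syndrome s16…s1 = 01101 → error at position 13.

01101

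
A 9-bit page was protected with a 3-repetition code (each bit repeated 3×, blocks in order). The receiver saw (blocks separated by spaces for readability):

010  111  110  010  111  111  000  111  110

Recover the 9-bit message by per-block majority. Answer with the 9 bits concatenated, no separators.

011011011

Block 1 (010): 1 one → 0
Block 2 (111): 3 ones → 1
Block 3 (110): 2 ones → 1
Block 4 (010): 1 one → 0
Block 5 (111): 3 ones → 1
Block 6 (111): 3 ones → 1
Block 7 (000): 0 ones → 0
Block 8 (111): 3 ones → 1
Block 9 (110): 2 ones → 1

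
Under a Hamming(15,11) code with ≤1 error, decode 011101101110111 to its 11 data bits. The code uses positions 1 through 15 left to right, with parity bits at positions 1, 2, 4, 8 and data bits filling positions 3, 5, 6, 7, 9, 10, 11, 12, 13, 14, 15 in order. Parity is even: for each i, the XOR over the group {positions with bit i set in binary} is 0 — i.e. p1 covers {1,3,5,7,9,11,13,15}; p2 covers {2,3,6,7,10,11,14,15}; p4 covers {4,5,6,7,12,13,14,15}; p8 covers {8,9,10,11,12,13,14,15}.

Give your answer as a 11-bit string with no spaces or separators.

10111110111

s1 (pos 1,3,5,7,9,11,13,15): 0⊕1⊕0⊕1⊕1⊕1⊕1⊕1 = 0
s2 (pos 2,3,6,7,10,11,14,15): 1⊕1⊕1⊕1⊕1⊕1⊕1⊕1 = 0
s4 (pos 4,5,6,7,12,13,14,15): 1⊕0⊕1⊕1⊕0⊕1⊕1⊕1 = 0
s8 (pos 8,9,10,11,12,13,14,15): 0⊕1⊕1⊕1⊕0⊕1⊕1⊕1 = 0
Syndrome s8…s1 = 0000 → no error.
Read data bits from positions 3,5,6,7,9,10,11,12,13,14,15: 10111110111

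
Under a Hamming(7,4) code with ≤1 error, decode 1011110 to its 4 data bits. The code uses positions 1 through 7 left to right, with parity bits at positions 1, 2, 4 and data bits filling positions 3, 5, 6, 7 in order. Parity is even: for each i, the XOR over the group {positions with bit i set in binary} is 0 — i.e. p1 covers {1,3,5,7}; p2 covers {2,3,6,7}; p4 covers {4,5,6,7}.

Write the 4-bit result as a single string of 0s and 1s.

1010

s1 (pos 1,3,5,7): 1⊕1⊕1⊕0 = 1
s2 (pos 2,3,6,7): 0⊕1⊕1⊕0 = 0
s4 (pos 4,5,6,7): 1⊕1⊕1⊕0 = 1
Syndrome s4…s1 = 101 → error at position 5.
Flip position 5: 1011110 → 1011010
Read data bits from positions 3,5,6,7: 1010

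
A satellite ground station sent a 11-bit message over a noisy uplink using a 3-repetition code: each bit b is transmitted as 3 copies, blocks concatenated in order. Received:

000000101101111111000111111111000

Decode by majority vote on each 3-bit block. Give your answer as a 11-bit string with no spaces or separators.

Block 1 (000): 0 ones → 0
Block 2 (000): 0 ones → 0
Block 3 (101): 2 ones → 1
Block 4 (101): 2 ones → 1
Block 5 (111): 3 ones → 1
Block 6 (111): 3 ones → 1
Block 7 (000): 0 ones → 0
Block 8 (111): 3 ones → 1
Block 9 (111): 3 ones → 1
Block 10 (111): 3 ones → 1
Block 11 (000): 0 ones → 0

00111101110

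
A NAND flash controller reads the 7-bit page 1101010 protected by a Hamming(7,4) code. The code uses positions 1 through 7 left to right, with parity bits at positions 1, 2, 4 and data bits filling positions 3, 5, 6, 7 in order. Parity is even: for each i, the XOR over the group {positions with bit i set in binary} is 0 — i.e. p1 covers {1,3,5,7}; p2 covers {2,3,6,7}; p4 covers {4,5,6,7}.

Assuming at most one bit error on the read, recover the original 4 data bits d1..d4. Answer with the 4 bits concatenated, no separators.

0010

s1 (pos 1,3,5,7): 1⊕0⊕0⊕0 = 1
s2 (pos 2,3,6,7): 1⊕0⊕1⊕0 = 0
s4 (pos 4,5,6,7): 1⊕0⊕1⊕0 = 0
Syndrome s4…s1 = 001 → error at position 1.
Flip position 1: 1101010 → 0101010
Read data bits from positions 3,5,6,7: 0010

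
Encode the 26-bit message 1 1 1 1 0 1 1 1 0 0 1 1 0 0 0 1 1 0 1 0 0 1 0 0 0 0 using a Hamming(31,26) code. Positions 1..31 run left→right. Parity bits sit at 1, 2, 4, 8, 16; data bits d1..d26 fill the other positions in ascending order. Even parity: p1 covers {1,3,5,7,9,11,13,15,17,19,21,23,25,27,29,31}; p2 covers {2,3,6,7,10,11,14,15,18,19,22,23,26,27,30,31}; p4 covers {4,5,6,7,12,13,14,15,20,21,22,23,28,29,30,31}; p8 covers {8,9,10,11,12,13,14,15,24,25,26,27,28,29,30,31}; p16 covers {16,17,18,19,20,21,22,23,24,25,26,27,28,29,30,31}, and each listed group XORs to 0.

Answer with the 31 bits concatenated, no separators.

0011111001110011100011010010000

Place data at non-parity positions: p1 p2 1 p4 1 1 1 p8 0 1 1 1 0 0 1 p16 1 0 0 0 1 1 0 1 0 0 1 0 0 0 0
p1 (pos 1,3,5,7,9,11,13,15,17,19,21,23,25,27,29,31): XOR of data positions = 1⊕1⊕1⊕0⊕1⊕0⊕1⊕1⊕0⊕1⊕0⊕0⊕1⊕0⊕0 = 0
p2 (pos 2,3,6,7,10,11,14,15,18,19,22,23,26,27,30,31): XOR of data positions = 1⊕1⊕1⊕1⊕1⊕0⊕1⊕0⊕0⊕1⊕0⊕0⊕1⊕0⊕0 = 0
p4 (pos 4,5,6,7,12,13,14,15,20,21,22,23,28,29,30,31): XOR of data positions = 1⊕1⊕1⊕1⊕0⊕0⊕1⊕0⊕1⊕1⊕0⊕0⊕0⊕0⊕0 = 1
p8 (pos 8,9,10,11,12,13,14,15,24,25,26,27,28,29,30,31): XOR of data positions = 0⊕1⊕1⊕1⊕0⊕0⊕1⊕1⊕0⊕0⊕1⊕0⊕0⊕0⊕0 = 0
p16 (pos 16,17,18,19,20,21,22,23,24,25,26,27,28,29,30,31): XOR of data positions = 1⊕0⊕0⊕0⊕1⊕1⊕0⊕1⊕0⊕0⊕1⊕0⊕0⊕0⊕0 = 1
Codeword: 0011111001110011100011010010000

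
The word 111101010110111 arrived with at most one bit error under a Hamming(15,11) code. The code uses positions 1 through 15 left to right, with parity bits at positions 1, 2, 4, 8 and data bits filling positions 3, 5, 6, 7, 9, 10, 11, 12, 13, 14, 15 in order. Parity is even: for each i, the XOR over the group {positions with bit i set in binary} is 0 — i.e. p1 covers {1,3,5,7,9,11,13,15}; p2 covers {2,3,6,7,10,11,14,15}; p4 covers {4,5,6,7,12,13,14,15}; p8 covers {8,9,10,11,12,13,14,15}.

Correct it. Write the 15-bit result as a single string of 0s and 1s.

111101110110111

s1 (pos 1,3,5,7,9,11,13,15): 1⊕1⊕0⊕0⊕0⊕1⊕1⊕1 = 1
s2 (pos 2,3,6,7,10,11,14,15): 1⊕1⊕1⊕0⊕1⊕1⊕1⊕1 = 1
s4 (pos 4,5,6,7,12,13,14,15): 1⊕0⊕1⊕0⊕0⊕1⊕1⊕1 = 1
s8 (pos 8,9,10,11,12,13,14,15): 1⊕0⊕1⊕1⊕0⊕1⊕1⊕1 = 0
Syndrome s8…s1 = 0111 → error at position 7.
Flip position 7: 111101010110111 → 111101110110111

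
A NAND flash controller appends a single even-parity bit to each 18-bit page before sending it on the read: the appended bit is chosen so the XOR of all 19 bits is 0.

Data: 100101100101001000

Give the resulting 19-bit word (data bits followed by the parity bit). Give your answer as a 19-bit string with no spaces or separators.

XOR of the 18 data bits: 1⊕0⊕0⊕1⊕0⊕1⊕1⊕0⊕0⊕1⊕0⊕1⊕0⊕0⊕1⊕0⊕0⊕0 = 1
Parity bit = 1 (so all 19 bits XOR to 0).

1001011001010010001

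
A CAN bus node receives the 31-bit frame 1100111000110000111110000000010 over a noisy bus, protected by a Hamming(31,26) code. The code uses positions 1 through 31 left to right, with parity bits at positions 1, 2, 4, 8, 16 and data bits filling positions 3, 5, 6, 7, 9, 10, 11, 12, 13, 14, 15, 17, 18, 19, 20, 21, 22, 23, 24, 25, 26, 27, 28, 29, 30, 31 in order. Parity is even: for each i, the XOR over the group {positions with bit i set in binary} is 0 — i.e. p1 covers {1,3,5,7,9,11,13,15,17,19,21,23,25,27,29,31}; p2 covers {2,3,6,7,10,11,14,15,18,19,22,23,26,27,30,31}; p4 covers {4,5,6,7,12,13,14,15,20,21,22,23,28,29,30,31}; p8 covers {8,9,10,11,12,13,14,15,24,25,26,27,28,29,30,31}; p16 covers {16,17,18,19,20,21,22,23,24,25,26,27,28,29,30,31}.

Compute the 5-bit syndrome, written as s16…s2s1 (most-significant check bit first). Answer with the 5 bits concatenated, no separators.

01111

s1 (pos 1,3,5,7,9,11,13,15,17,19,21,23,25,27,29,31): 1⊕0⊕1⊕1⊕0⊕1⊕0⊕0⊕1⊕1⊕1⊕0⊕0⊕0⊕0⊕0 = 1
s2 (pos 2,3,6,7,10,11,14,15,18,19,22,23,26,27,30,31): 1⊕0⊕1⊕1⊕0⊕1⊕0⊕0⊕1⊕1⊕0⊕0⊕0⊕0⊕1⊕0 = 1
s4 (pos 4,5,6,7,12,13,14,15,20,21,22,23,28,29,30,31): 0⊕1⊕1⊕1⊕1⊕0⊕0⊕0⊕1⊕1⊕0⊕0⊕0⊕0⊕1⊕0 = 1
s8 (pos 8,9,10,11,12,13,14,15,24,25,26,27,28,29,30,31): 0⊕0⊕0⊕1⊕1⊕0⊕0⊕0⊕0⊕0⊕0⊕0⊕0⊕0⊕1⊕0 = 1
s16 (pos 16,17,18,19,20,21,22,23,24,25,26,27,28,29,30,31): 0⊕1⊕1⊕1⊕1⊕1⊕0⊕0⊕0⊕0⊕0⊕0⊕0⊕0⊕1⊕0 = 0
Syndrome s16…s1 = 01111 → error at position 15.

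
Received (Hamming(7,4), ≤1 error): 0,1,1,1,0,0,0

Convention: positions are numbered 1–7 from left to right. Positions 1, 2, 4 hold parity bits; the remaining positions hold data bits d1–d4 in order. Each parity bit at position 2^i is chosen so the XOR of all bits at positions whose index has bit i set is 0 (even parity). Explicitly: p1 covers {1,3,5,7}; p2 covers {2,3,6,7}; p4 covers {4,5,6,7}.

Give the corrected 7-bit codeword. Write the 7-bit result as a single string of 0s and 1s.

0111100

s1 (pos 1,3,5,7): 0⊕1⊕0⊕0 = 1
s2 (pos 2,3,6,7): 1⊕1⊕0⊕0 = 0
s4 (pos 4,5,6,7): 1⊕0⊕0⊕0 = 1
Syndrome s4…s1 = 101 → error at position 5.
Flip position 5: 0111000 → 0111100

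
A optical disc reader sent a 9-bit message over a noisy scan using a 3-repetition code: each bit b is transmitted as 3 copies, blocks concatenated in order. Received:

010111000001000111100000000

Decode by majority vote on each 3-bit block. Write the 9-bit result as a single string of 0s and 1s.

010001000

Block 1 (010): 1 one → 0
Block 2 (111): 3 ones → 1
Block 3 (000): 0 ones → 0
Block 4 (001): 1 one → 0
Block 5 (000): 0 ones → 0
Block 6 (111): 3 ones → 1
Block 7 (100): 1 one → 0
Block 8 (000): 0 ones → 0
Block 9 (000): 0 ones → 0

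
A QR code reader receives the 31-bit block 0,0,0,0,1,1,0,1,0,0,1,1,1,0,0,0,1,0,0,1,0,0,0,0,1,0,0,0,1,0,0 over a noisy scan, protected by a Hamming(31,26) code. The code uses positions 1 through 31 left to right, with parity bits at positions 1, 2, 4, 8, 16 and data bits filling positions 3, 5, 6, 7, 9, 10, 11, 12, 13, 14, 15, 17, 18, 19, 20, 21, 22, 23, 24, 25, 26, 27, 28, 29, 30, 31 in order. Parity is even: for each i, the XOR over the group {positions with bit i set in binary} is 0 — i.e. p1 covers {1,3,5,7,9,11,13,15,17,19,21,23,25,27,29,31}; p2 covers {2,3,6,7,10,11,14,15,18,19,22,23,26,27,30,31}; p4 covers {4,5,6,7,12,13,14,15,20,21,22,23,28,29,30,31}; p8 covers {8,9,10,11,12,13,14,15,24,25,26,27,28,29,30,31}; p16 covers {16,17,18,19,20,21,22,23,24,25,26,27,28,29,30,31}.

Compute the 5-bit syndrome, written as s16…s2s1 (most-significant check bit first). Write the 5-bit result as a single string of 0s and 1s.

00000

s1 (pos 1,3,5,7,9,11,13,15,17,19,21,23,25,27,29,31): 0⊕0⊕1⊕0⊕0⊕1⊕1⊕0⊕1⊕0⊕0⊕0⊕1⊕0⊕1⊕0 = 0
s2 (pos 2,3,6,7,10,11,14,15,18,19,22,23,26,27,30,31): 0⊕0⊕1⊕0⊕0⊕1⊕0⊕0⊕0⊕0⊕0⊕0⊕0⊕0⊕0⊕0 = 0
s4 (pos 4,5,6,7,12,13,14,15,20,21,22,23,28,29,30,31): 0⊕1⊕1⊕0⊕1⊕1⊕0⊕0⊕1⊕0⊕0⊕0⊕0⊕1⊕0⊕0 = 0
s8 (pos 8,9,10,11,12,13,14,15,24,25,26,27,28,29,30,31): 1⊕0⊕0⊕1⊕1⊕1⊕0⊕0⊕0⊕1⊕0⊕0⊕0⊕1⊕0⊕0 = 0
s16 (pos 16,17,18,19,20,21,22,23,24,25,26,27,28,29,30,31): 0⊕1⊕0⊕0⊕1⊕0⊕0⊕0⊕0⊕1⊕0⊕0⊕0⊕1⊕0⊕0 = 0
Syndrome s16…s1 = 00000 → no error.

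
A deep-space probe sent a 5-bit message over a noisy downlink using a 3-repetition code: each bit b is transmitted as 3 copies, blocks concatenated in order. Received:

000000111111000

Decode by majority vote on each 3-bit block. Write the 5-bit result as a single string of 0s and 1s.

Block 1 (000): 0 ones → 0
Block 2 (000): 0 ones → 0
Block 3 (111): 3 ones → 1
Block 4 (111): 3 ones → 1
Block 5 (000): 0 ones → 0

00110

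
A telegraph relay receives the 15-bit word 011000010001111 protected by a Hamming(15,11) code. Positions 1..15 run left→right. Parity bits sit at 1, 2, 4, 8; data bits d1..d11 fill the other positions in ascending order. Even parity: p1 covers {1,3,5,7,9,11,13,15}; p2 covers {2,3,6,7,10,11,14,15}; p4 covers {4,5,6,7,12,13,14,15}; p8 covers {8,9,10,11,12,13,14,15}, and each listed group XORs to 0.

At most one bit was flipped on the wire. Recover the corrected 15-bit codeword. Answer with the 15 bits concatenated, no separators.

011000011001111

s1 (pos 1,3,5,7,9,11,13,15): 0⊕1⊕0⊕0⊕0⊕0⊕1⊕1 = 1
s2 (pos 2,3,6,7,10,11,14,15): 1⊕1⊕0⊕0⊕0⊕0⊕1⊕1 = 0
s4 (pos 4,5,6,7,12,13,14,15): 0⊕0⊕0⊕0⊕1⊕1⊕1⊕1 = 0
s8 (pos 8,9,10,11,12,13,14,15): 1⊕0⊕0⊕0⊕1⊕1⊕1⊕1 = 1
Syndrome s8…s1 = 1001 → error at position 9.
Flip position 9: 011000010001111 → 011000011001111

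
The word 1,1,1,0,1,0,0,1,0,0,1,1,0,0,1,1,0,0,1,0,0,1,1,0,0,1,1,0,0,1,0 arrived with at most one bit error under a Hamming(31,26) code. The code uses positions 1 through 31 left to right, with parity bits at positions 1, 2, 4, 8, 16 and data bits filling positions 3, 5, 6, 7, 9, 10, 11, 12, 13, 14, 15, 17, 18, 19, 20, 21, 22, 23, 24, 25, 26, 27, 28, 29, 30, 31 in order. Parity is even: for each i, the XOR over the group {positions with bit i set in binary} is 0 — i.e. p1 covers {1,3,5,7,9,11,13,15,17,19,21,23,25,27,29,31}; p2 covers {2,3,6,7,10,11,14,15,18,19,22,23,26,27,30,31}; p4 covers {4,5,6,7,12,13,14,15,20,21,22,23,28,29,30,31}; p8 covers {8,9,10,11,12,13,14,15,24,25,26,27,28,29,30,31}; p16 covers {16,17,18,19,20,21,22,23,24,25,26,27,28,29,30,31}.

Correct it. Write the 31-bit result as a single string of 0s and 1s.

s1 (pos 1,3,5,7,9,11,13,15,17,19,21,23,25,27,29,31): 1⊕1⊕1⊕0⊕0⊕1⊕0⊕1⊕0⊕1⊕0⊕1⊕0⊕1⊕0⊕0 = 0
s2 (pos 2,3,6,7,10,11,14,15,18,19,22,23,26,27,30,31): 1⊕1⊕0⊕0⊕0⊕1⊕0⊕1⊕0⊕1⊕1⊕1⊕1⊕1⊕1⊕0 = 0
s4 (pos 4,5,6,7,12,13,14,15,20,21,22,23,28,29,30,31): 0⊕1⊕0⊕0⊕1⊕0⊕0⊕1⊕0⊕0⊕1⊕1⊕0⊕0⊕1⊕0 = 0
s8 (pos 8,9,10,11,12,13,14,15,24,25,26,27,28,29,30,31): 1⊕0⊕0⊕1⊕1⊕0⊕0⊕1⊕0⊕0⊕1⊕1⊕0⊕0⊕1⊕0 = 1
s16 (pos 16,17,18,19,20,21,22,23,24,25,26,27,28,29,30,31): 1⊕0⊕0⊕1⊕0⊕0⊕1⊕1⊕0⊕0⊕1⊕1⊕0⊕0⊕1⊕0 = 1
Syndrome s16…s1 = 11000 → error at position 24.
Flip position 24: 1110100100110011001001100110010 → 1110100100110011001001110110010

1110100100110011001001110110010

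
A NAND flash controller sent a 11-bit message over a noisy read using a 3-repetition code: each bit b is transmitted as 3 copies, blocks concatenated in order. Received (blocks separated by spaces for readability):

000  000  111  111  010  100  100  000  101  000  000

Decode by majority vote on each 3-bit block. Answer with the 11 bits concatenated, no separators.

00110000100

Block 1 (000): 0 ones → 0
Block 2 (000): 0 ones → 0
Block 3 (111): 3 ones → 1
Block 4 (111): 3 ones → 1
Block 5 (010): 1 one → 0
Block 6 (100): 1 one → 0
Block 7 (100): 1 one → 0
Block 8 (000): 0 ones → 0
Block 9 (101): 2 ones → 1
Block 10 (000): 0 ones → 0
Block 11 (000): 0 ones → 0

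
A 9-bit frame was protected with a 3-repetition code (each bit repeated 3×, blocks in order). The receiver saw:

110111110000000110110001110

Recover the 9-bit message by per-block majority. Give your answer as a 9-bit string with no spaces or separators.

Block 1 (110): 2 ones → 1
Block 2 (111): 3 ones → 1
Block 3 (110): 2 ones → 1
Block 4 (000): 0 ones → 0
Block 5 (000): 0 ones → 0
Block 6 (110): 2 ones → 1
Block 7 (110): 2 ones → 1
Block 8 (001): 1 one → 0
Block 9 (110): 2 ones → 1

111001101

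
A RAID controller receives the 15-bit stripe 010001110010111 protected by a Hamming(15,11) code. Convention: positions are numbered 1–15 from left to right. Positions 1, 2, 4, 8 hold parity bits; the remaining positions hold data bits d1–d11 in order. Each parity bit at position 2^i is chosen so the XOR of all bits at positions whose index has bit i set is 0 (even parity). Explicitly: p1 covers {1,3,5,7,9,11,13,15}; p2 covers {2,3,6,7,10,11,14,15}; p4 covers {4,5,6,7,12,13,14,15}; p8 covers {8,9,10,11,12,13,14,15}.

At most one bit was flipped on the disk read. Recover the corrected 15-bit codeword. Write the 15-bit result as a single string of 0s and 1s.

010001110011111

s1 (pos 1,3,5,7,9,11,13,15): 0⊕0⊕0⊕1⊕0⊕1⊕1⊕1 = 0
s2 (pos 2,3,6,7,10,11,14,15): 1⊕0⊕1⊕1⊕0⊕1⊕1⊕1 = 0
s4 (pos 4,5,6,7,12,13,14,15): 0⊕0⊕1⊕1⊕0⊕1⊕1⊕1 = 1
s8 (pos 8,9,10,11,12,13,14,15): 1⊕0⊕0⊕1⊕0⊕1⊕1⊕1 = 1
Syndrome s8…s1 = 1100 → error at position 12.
Flip position 12: 010001110010111 → 010001110011111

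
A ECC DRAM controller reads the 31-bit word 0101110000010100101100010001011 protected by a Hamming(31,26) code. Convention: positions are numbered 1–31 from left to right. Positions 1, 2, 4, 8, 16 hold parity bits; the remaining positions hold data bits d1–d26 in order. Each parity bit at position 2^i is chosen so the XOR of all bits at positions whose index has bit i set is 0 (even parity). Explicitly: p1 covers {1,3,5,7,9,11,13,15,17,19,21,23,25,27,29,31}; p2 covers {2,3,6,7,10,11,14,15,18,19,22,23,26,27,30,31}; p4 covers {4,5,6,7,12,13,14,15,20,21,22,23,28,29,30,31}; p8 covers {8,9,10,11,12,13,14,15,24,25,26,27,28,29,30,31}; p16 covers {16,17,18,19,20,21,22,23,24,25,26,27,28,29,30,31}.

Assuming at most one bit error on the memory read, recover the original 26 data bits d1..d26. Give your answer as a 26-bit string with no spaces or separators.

01100001010101000010001011

s1 (pos 1,3,5,7,9,11,13,15,17,19,21,23,25,27,29,31): 0⊕0⊕1⊕0⊕0⊕0⊕0⊕0⊕1⊕1⊕0⊕0⊕0⊕0⊕0⊕1 = 0
s2 (pos 2,3,6,7,10,11,14,15,18,19,22,23,26,27,30,31): 1⊕0⊕1⊕0⊕0⊕0⊕1⊕0⊕0⊕1⊕0⊕0⊕0⊕0⊕1⊕1 = 0
s4 (pos 4,5,6,7,12,13,14,15,20,21,22,23,28,29,30,31): 1⊕1⊕1⊕0⊕1⊕0⊕1⊕0⊕1⊕0⊕0⊕0⊕1⊕0⊕1⊕1 = 1
s8 (pos 8,9,10,11,12,13,14,15,24,25,26,27,28,29,30,31): 0⊕0⊕0⊕0⊕1⊕0⊕1⊕0⊕1⊕0⊕0⊕0⊕1⊕0⊕1⊕1 = 0
s16 (pos 16,17,18,19,20,21,22,23,24,25,26,27,28,29,30,31): 0⊕1⊕0⊕1⊕1⊕0⊕0⊕0⊕1⊕0⊕0⊕0⊕1⊕0⊕1⊕1 = 1
Syndrome s16…s1 = 10100 → error at position 20.
Flip position 20: 0101110000010100101100010001011 → 0101110000010100101000010001011
Read data bits from positions 3,5,6,7,9,10,11,12,13,14,15,17,18,19,20,21,22,23,24,25,26,27,28,29,30,31: 01100001010101000010001011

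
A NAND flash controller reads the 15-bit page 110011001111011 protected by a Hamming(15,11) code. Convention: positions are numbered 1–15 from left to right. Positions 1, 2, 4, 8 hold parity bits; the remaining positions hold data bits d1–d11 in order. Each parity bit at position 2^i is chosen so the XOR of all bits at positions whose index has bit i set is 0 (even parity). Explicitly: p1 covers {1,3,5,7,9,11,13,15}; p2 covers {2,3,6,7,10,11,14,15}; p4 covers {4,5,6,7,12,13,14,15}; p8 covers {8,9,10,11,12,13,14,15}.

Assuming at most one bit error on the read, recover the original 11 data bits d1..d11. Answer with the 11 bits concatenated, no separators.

00101111011

s1 (pos 1,3,5,7,9,11,13,15): 1⊕0⊕1⊕0⊕1⊕1⊕0⊕1 = 1
s2 (pos 2,3,6,7,10,11,14,15): 1⊕0⊕1⊕0⊕1⊕1⊕1⊕1 = 0
s4 (pos 4,5,6,7,12,13,14,15): 0⊕1⊕1⊕0⊕1⊕0⊕1⊕1 = 1
s8 (pos 8,9,10,11,12,13,14,15): 0⊕1⊕1⊕1⊕1⊕0⊕1⊕1 = 0
Syndrome s8…s1 = 0101 → error at position 5.
Flip position 5: 110011001111011 → 110001001111011
Read data bits from positions 3,5,6,7,9,10,11,12,13,14,15: 00101111011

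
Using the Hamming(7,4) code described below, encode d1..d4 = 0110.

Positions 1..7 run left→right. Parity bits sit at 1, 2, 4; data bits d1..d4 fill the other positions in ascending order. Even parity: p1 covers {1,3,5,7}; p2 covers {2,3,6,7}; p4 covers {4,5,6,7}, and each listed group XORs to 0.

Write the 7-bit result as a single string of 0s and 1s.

1100110

Place data at non-parity positions: p1 p2 0 p4 1 1 0
p1 (pos 1,3,5,7): XOR of data positions = 0⊕1⊕0 = 1
p2 (pos 2,3,6,7): XOR of data positions = 0⊕1⊕0 = 1
p4 (pos 4,5,6,7): XOR of data positions = 1⊕1⊕0 = 0
Codeword: 1100110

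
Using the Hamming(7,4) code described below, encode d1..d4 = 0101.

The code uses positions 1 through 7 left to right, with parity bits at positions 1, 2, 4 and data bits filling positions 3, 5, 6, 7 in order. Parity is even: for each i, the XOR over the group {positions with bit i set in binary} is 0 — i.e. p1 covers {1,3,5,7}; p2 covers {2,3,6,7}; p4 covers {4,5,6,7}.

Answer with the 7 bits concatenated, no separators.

0100101

Place data at non-parity positions: p1 p2 0 p4 1 0 1
p1 (pos 1,3,5,7): XOR of data positions = 0⊕1⊕1 = 0
p2 (pos 2,3,6,7): XOR of data positions = 0⊕0⊕1 = 1
p4 (pos 4,5,6,7): XOR of data positions = 1⊕0⊕1 = 0
Codeword: 0100101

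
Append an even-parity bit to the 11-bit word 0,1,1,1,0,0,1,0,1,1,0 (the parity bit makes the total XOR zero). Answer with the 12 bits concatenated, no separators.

XOR of the 11 data bits: 0⊕1⊕1⊕1⊕0⊕0⊕1⊕0⊕1⊕1⊕0 = 0
Parity bit = 0 (so all 12 bits XOR to 0).

011100101100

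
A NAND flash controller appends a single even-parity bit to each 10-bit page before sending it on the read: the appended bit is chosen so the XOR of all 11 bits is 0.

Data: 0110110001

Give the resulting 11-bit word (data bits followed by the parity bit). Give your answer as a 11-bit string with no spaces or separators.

01101100011

XOR of the 10 data bits: 0⊕1⊕1⊕0⊕1⊕1⊕0⊕0⊕0⊕1 = 1
Parity bit = 1 (so all 11 bits XOR to 0).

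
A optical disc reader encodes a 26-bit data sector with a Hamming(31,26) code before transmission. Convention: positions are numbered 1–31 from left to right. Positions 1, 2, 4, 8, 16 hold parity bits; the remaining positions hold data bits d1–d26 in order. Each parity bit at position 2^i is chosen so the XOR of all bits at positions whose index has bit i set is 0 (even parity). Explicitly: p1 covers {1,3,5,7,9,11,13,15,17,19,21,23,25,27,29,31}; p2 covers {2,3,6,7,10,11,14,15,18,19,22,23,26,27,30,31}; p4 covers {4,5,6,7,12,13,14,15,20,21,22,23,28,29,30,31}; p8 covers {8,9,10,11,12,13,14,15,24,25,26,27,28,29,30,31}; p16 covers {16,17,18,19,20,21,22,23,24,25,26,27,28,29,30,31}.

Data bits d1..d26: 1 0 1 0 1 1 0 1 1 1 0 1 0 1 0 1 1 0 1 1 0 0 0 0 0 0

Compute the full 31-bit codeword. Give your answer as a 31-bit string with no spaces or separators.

Place data at non-parity positions: p1 p2 1 p4 0 1 0 p8 1 1 0 1 1 1 0 p16 1 0 1 0 1 1 0 1 1 0 0 0 0 0 0
p1 (pos 1,3,5,7,9,11,13,15,17,19,21,23,25,27,29,31): XOR of data positions = 1⊕0⊕0⊕1⊕0⊕1⊕0⊕1⊕1⊕1⊕0⊕1⊕0⊕0⊕0 = 1
p2 (pos 2,3,6,7,10,11,14,15,18,19,22,23,26,27,30,31): XOR of data positions = 1⊕1⊕0⊕1⊕0⊕1⊕0⊕0⊕1⊕1⊕0⊕0⊕0⊕0⊕0 = 0
p4 (pos 4,5,6,7,12,13,14,15,20,21,22,23,28,29,30,31): XOR of data positions = 0⊕1⊕0⊕1⊕1⊕1⊕0⊕0⊕1⊕1⊕0⊕0⊕0⊕0⊕0 = 0
p8 (pos 8,9,10,11,12,13,14,15,24,25,26,27,28,29,30,31): XOR of data positions = 1⊕1⊕0⊕1⊕1⊕1⊕0⊕1⊕1⊕0⊕0⊕0⊕0⊕0⊕0 = 1
p16 (pos 16,17,18,19,20,21,22,23,24,25,26,27,28,29,30,31): XOR of data positions = 1⊕0⊕1⊕0⊕1⊕1⊕0⊕1⊕1⊕0⊕0⊕0⊕0⊕0⊕0 = 0
Codeword: 1010010111011100101011011000000

1010010111011100101011011000000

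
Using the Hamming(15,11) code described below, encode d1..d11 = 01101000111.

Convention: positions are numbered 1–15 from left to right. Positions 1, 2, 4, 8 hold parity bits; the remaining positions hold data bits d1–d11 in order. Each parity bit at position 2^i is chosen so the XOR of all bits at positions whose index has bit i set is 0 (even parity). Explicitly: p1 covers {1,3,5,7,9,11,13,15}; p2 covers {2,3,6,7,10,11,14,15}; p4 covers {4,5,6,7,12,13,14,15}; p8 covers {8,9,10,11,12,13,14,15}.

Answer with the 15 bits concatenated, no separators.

010111001000111

Place data at non-parity positions: p1 p2 0 p4 1 1 0 p8 1 0 0 0 1 1 1
p1 (pos 1,3,5,7,9,11,13,15): XOR of data positions = 0⊕1⊕0⊕1⊕0⊕1⊕1 = 0
p2 (pos 2,3,6,7,10,11,14,15): XOR of data positions = 0⊕1⊕0⊕0⊕0⊕1⊕1 = 1
p4 (pos 4,5,6,7,12,13,14,15): XOR of data positions = 1⊕1⊕0⊕0⊕1⊕1⊕1 = 1
p8 (pos 8,9,10,11,12,13,14,15): XOR of data positions = 1⊕0⊕0⊕0⊕1⊕1⊕1 = 0
Codeword: 010111001000111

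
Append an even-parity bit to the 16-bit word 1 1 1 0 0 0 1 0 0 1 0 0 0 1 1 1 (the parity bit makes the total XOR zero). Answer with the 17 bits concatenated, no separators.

11100010010001110

XOR of the 16 data bits: 1⊕1⊕1⊕0⊕0⊕0⊕1⊕0⊕0⊕1⊕0⊕0⊕0⊕1⊕1⊕1 = 0
Parity bit = 0 (so all 17 bits XOR to 0).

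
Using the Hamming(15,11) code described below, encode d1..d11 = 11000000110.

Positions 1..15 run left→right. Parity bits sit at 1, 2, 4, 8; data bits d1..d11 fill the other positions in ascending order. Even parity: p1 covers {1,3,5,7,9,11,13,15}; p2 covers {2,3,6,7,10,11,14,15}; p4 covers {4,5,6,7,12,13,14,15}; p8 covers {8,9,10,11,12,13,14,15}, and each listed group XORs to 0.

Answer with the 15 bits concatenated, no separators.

Place data at non-parity positions: p1 p2 1 p4 1 0 0 p8 0 0 0 0 1 1 0
p1 (pos 1,3,5,7,9,11,13,15): XOR of data positions = 1⊕1⊕0⊕0⊕0⊕1⊕0 = 1
p2 (pos 2,3,6,7,10,11,14,15): XOR of data positions = 1⊕0⊕0⊕0⊕0⊕1⊕0 = 0
p4 (pos 4,5,6,7,12,13,14,15): XOR of data positions = 1⊕0⊕0⊕0⊕1⊕1⊕0 = 1
p8 (pos 8,9,10,11,12,13,14,15): XOR of data positions = 0⊕0⊕0⊕0⊕1⊕1⊕0 = 0
Codeword: 101110000000110

101110000000110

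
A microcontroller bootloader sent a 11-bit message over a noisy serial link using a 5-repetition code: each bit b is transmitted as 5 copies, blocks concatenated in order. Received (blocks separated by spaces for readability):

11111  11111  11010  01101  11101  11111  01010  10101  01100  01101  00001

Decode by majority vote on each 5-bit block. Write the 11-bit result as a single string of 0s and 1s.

11111101010

Block 1 (11111): 5 ones → 1
Block 2 (11111): 5 ones → 1
Block 3 (11010): 3 ones → 1
Block 4 (01101): 3 ones → 1
Block 5 (11101): 4 ones → 1
Block 6 (11111): 5 ones → 1
Block 7 (01010): 2 ones → 0
Block 8 (10101): 3 ones → 1
Block 9 (01100): 2 ones → 0
Block 10 (01101): 3 ones → 1
Block 11 (00001): 1 one → 0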